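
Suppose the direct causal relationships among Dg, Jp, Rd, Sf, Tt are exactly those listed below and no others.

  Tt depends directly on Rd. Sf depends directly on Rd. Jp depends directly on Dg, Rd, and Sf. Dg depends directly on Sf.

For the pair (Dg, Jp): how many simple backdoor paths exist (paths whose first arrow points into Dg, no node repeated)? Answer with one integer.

A backdoor path from Dg to Jp is any simple undirected path whose first edge points into Dg (i.e. leaves Dg via a parent).
Parents of Dg: {Sf}.
Enumerating:
  P1: Dg <- Sf <- Rd -> Jp
  P2: Dg <- Sf -> Jp
That exhausts the simple backdoor paths. Count: 2.

2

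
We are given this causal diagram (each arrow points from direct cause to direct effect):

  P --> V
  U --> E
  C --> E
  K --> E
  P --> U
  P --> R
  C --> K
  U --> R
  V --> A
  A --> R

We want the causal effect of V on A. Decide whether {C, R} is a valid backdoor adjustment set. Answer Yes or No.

No

Backdoor paths from V to A (paths whose first edge points into V):
  P1: V <- P -> U -> R <- A
  P2: V <- P -> R <- A
Condition 1 (no descendant of V in the set): FAILS — R is a descendant of V.
Condition 2 (every backdoor path blocked by {C, R}):
  P1: open — collider(s) R are conditioned on (or have a conditioned descendant) and no non-collider on the path is in the set.
  P2: open — collider(s) R are conditioned on (or have a conditioned descendant) and no non-collider on the path is in the set.
{C, R} does not satisfy the backdoor criterion.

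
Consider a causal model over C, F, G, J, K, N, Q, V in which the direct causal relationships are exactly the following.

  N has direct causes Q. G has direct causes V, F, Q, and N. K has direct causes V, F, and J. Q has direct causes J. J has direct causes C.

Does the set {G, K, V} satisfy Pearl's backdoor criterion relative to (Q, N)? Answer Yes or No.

No

Backdoor paths from Q to N (paths whose first edge points into Q):
  P1: Q <- J -> K <- V -> G <- N
  P2: Q <- J -> K <- F -> G <- N
Condition 1 (no descendant of Q in the set): FAILS — G is a descendant of Q.
Condition 2 (every backdoor path blocked by {G, K, V}):
  P1: blocked at fork node V ∈ conditioning set.
  P2: open — collider(s) K, G are conditioned on (or have a conditioned descendant) and no non-collider on the path is in the set.
{G, K, V} does not satisfy the backdoor criterion.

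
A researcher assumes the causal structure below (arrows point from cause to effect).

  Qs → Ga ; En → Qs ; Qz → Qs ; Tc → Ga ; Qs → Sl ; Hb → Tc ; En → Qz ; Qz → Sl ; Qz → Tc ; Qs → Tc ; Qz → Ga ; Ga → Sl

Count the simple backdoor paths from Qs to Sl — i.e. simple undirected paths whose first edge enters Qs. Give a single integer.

A backdoor path from Qs to Sl is any simple undirected path whose first edge points into Qs (i.e. leaves Qs via a parent).
Parents of Qs: {En, Qz}.
Enumerating:
  P1: Qs <- En -> Qz -> Tc -> Ga -> Sl
  P2: Qs <- En -> Qz -> Ga -> Sl
  P3: Qs <- En -> Qz -> Sl
  P4: Qs <- Qz -> Tc -> Ga -> Sl
  P5: Qs <- Qz -> Ga -> Sl
  P6: Qs <- Qz -> Sl
That exhausts the simple backdoor paths. Count: 6.

6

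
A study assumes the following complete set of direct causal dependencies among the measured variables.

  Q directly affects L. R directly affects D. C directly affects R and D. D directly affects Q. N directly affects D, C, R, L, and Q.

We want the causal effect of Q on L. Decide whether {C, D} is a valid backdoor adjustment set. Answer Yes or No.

Backdoor paths from Q to L (paths whose first edge points into Q):
  P1: Q <- N -> L
  P2: Q <- D <- N -> L
  P3: Q <- D <- C <- N -> L
  P4: Q <- D <- C -> R <- N -> L
  P5: Q <- D <- R <- N -> L
  P6: Q <- D <- R <- C <- N -> L
Condition 1 (no descendant of Q in the set): holds — descendants of Q are {L}; none are in {C, D}.
Condition 2 (every backdoor path blocked by {C, D}):
  P1: open — no interior node is in the conditioning set.
  P2: blocked at chain node D ∈ conditioning set.
  P3: blocked at chain node D ∈ conditioning set.
  P4: blocked at chain node D ∈ conditioning set.
  P5: blocked at chain node D ∈ conditioning set.
  P6: blocked at chain node D ∈ conditioning set.
{C, D} does not satisfy the backdoor criterion.

No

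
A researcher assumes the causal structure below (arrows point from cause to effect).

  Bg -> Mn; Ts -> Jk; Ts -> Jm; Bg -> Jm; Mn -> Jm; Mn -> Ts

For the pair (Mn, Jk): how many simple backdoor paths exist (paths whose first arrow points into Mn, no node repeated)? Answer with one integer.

A backdoor path from Mn to Jk is any simple undirected path whose first edge points into Mn (i.e. leaves Mn via a parent).
Parents of Mn: {Bg}.
Enumerating:
  P1: Mn <- Bg -> Jm <- Ts -> Jk
That exhausts the simple backdoor paths. Count: 1.

1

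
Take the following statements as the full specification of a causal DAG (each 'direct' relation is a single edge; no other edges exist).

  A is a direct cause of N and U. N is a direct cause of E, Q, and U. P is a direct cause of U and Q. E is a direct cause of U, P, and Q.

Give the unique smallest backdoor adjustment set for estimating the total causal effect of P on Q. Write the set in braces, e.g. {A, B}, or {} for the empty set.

Variables eligible for adjustment (non-descendants of P, excluding P and Q): {A, E, N}.
Backdoor paths from P to Q:
  P1: P <- E <- N -> Q
  P2: P <- E -> Q
  P3: P <- E -> U <- A -> N -> Q
  P4: P <- E -> U <- N -> Q
The empty set is not sufficient: P1 (P <- E <- N -> Q) has no collider blocking it and no conditioned non-collider, so it is open.
Try {E}:
  P1: blocked at chain node E ∈ conditioning set.
  P2: blocked at fork node E ∈ conditioning set.
  P3: blocked at fork node E ∈ conditioning set.
  P4: blocked at fork node E ∈ conditioning set.
{E} contains no descendant of P and blocks every backdoor path.
No other singleton works — e.g. {A} leaves P1 open — so {E} is the unique smallest valid adjustment set.

{E}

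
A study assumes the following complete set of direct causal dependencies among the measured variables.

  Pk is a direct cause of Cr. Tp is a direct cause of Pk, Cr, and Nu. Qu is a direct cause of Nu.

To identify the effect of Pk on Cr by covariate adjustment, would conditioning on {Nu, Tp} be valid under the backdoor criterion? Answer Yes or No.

Yes

Backdoor paths from Pk to Cr (paths whose first edge points into Pk):
  P1: Pk <- Tp -> Cr
Condition 1 (no descendant of Pk in the set): holds — descendants of Pk are {Cr}; none are in {Nu, Tp}.
Condition 2 (every backdoor path blocked by {Nu, Tp}):
  P1: blocked at fork node Tp ∈ conditioning set.
{Nu, Tp} satisfies the backdoor criterion.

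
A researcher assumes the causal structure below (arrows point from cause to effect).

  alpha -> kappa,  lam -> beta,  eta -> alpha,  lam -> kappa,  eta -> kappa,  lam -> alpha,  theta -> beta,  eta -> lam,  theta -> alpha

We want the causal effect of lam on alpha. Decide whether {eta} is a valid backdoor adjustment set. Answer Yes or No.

Backdoor paths from lam to alpha (paths whose first edge points into lam):
  P1: lam <- eta -> alpha
  P2: lam <- eta -> kappa <- alpha
Condition 1 (no descendant of lam in the set): holds — descendants of lam are {alpha, beta, kappa}; none are in {eta}.
Condition 2 (every backdoor path blocked by {eta}):
  P1: blocked at fork node eta ∈ conditioning set.
  P2: blocked at fork node eta ∈ conditioning set.
{eta} satisfies the backdoor criterion.

Yes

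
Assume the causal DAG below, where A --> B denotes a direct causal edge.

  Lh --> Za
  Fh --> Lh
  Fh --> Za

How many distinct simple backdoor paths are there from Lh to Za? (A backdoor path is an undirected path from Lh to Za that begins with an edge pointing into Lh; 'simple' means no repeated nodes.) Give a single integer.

1

A backdoor path from Lh to Za is any simple undirected path whose first edge points into Lh (i.e. leaves Lh via a parent).
Parents of Lh: {Fh}.
Enumerating:
  P1: Lh <- Fh -> Za
That exhausts the simple backdoor paths. Count: 1.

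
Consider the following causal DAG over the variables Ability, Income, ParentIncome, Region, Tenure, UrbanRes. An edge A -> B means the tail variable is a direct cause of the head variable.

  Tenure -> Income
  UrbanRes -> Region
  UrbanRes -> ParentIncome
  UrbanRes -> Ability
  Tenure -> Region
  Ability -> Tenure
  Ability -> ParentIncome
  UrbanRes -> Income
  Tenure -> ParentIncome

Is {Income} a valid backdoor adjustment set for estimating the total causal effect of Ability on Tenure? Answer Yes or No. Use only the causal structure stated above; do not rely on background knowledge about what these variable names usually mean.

Backdoor paths from Ability to Tenure (paths whose first edge points into Ability):
  P1: Ability <- UrbanRes -> Region <- Tenure
  P2: Ability <- UrbanRes -> Income <- Tenure
  P3: Ability <- UrbanRes -> ParentIncome <- Tenure
Condition 1 (no descendant of Ability in the set): FAILS — Income is a descendant of Ability.
Condition 2 (every backdoor path blocked by {Income}):
  P1: blocked at collider Region (neither it nor any descendant is in the conditioning set).
  P2: open — collider(s) Income are conditioned on (or have a conditioned descendant) and no non-collider on the path is in the set.
  P3: blocked at collider ParentIncome (neither it nor any descendant is in the conditioning set).
{Income} does not satisfy the backdoor criterion.

No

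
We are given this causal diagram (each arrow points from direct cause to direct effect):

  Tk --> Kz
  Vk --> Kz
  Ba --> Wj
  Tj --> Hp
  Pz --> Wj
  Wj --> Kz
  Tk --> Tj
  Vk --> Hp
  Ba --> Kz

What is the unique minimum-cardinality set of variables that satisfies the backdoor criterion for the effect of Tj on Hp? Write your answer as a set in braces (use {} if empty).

{}

Variables eligible for adjustment (non-descendants of Tj, excluding Tj and Hp): {Ba, Kz, Pz, Tk, Vk, Wj}.
Backdoor paths from Tj to Hp:
  P1: Tj <- Tk -> Kz <- Vk -> Hp
Each backdoor path contains an unconditioned collider, so every path is already blocked with the empty conditioning set:
  P1: blocked at collider Kz (neither it nor any descendant is in the conditioning set).
The empty set is therefore the unique smallest valid set.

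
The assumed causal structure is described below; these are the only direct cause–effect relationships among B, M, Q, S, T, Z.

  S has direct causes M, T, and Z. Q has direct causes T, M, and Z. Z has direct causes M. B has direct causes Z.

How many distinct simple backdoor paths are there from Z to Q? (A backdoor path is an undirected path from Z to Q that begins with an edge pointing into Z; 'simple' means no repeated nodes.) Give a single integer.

2

A backdoor path from Z to Q is any simple undirected path whose first edge points into Z (i.e. leaves Z via a parent).
Parents of Z: {M}.
Enumerating:
  P1: Z <- M -> Q
  P2: Z <- M -> S <- T -> Q
That exhausts the simple backdoor paths. Count: 2.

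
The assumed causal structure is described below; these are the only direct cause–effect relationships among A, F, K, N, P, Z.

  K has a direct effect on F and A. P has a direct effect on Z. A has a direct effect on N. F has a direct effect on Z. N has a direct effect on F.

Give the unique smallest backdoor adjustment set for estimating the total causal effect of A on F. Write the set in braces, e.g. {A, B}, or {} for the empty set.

Variables eligible for adjustment (non-descendants of A, excluding A and F): {K, P}.
Backdoor paths from A to F:
  P1: A <- K -> F
The empty set is not sufficient: P1 (A <- K -> F) has no collider blocking it and no conditioned non-collider, so it is open.
Try {K}:
  P1: blocked at fork node K ∈ conditioning set.
{K} contains no descendant of A and blocks every backdoor path.
No other singleton works — e.g. {P} leaves P1 open — so {K} is the unique smallest valid adjustment set.

{K}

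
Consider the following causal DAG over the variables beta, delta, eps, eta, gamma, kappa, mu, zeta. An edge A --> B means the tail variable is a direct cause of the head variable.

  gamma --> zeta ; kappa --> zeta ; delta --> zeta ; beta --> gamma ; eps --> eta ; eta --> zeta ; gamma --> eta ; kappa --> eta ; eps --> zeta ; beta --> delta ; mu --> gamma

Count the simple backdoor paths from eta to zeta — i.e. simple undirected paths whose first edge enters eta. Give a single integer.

A backdoor path from eta to zeta is any simple undirected path whose first edge points into eta (i.e. leaves eta via a parent).
Parents of eta: {eps, gamma, kappa}.
Enumerating:
  P1: eta <- eps -> zeta
  P2: eta <- kappa -> zeta
  P3: eta <- gamma <- beta -> delta -> zeta
  P4: eta <- gamma -> zeta
That exhausts the simple backdoor paths. Count: 4.

4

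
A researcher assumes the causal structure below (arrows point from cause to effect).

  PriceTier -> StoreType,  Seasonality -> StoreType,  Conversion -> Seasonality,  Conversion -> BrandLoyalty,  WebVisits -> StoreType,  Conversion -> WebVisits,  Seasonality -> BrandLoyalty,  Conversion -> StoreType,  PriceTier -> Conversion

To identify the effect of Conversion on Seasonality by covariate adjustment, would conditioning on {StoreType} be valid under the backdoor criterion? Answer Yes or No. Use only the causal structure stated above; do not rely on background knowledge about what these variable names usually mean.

No

Backdoor paths from Conversion to Seasonality (paths whose first edge points into Conversion):
  P1: Conversion <- PriceTier -> StoreType <- Seasonality
Condition 1 (no descendant of Conversion in the set): FAILS — StoreType is a descendant of Conversion.
Condition 2 (every backdoor path blocked by {StoreType}):
  P1: open — collider(s) StoreType are conditioned on (or have a conditioned descendant) and no non-collider on the path is in the set.
{StoreType} does not satisfy the backdoor criterion.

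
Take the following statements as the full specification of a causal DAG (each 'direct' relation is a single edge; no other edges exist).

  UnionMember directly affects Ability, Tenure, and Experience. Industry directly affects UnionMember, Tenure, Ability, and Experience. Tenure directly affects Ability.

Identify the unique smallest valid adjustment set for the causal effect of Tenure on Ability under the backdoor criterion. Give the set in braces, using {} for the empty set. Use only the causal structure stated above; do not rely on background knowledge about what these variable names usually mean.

Variables eligible for adjustment (non-descendants of Tenure, excluding Tenure and Ability): {Experience, Industry, UnionMember}.
Backdoor paths from Tenure to Ability:
  P1: Tenure <- Industry -> UnionMember -> Ability
  P2: Tenure <- Industry -> Experience <- UnionMember -> Ability
  P3: Tenure <- Industry -> Ability
  P4: Tenure <- UnionMember <- Industry -> Ability
  P5: Tenure <- UnionMember -> Experience <- Industry -> Ability
  P6: Tenure <- UnionMember -> Ability
The empty set is not sufficient: P1 (Tenure <- Industry -> UnionMember -> Ability) has no collider blocking it and no conditioned non-collider, so it is open.
Try {Industry, UnionMember}:
  P1: blocked at fork node Industry ∈ conditioning set.
  P2: blocked at fork node Industry ∈ conditioning set.
  P3: blocked at fork node Industry ∈ conditioning set.
  P4: blocked at chain node UnionMember ∈ conditioning set.
  P5: blocked at fork node UnionMember ∈ conditioning set.
  P6: blocked at fork node UnionMember ∈ conditioning set.
{Industry, UnionMember} contains no descendant of Tenure and blocks every backdoor path.
Every element of {Industry, UnionMember} is needed (dropping Industry leaves P3 open; dropping UnionMember leaves P6 open), so no proper subset is valid.
Among all size-2 subsets of the eligible variables, only {Industry, UnionMember} blocks every backdoor path, so it is the unique smallest valid adjustment set.

{Industry, UnionMember}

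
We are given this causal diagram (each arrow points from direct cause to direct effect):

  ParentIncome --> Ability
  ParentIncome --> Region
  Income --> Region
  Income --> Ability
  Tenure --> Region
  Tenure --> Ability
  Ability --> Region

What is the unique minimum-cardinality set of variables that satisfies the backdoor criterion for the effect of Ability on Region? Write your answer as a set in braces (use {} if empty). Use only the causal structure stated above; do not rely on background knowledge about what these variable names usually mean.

{Income, ParentIncome, Tenure}

Variables eligible for adjustment (non-descendants of Ability, excluding Ability and Region): {Income, ParentIncome, Tenure}.
Backdoor paths from Ability to Region:
  P1: Ability <- Tenure -> Region
  P2: Ability <- Income -> Region
  P3: Ability <- ParentIncome -> Region
The empty set is not sufficient: P1 (Ability <- Tenure -> Region) has no collider blocking it and no conditioned non-collider, so it is open.
Try {Income, ParentIncome, Tenure}:
  P1: blocked at fork node Tenure ∈ conditioning set.
  P2: blocked at fork node Income ∈ conditioning set.
  P3: blocked at fork node ParentIncome ∈ conditioning set.
{Income, ParentIncome, Tenure} contains no descendant of Ability and blocks every backdoor path.
Every element of {Income, ParentIncome, Tenure} is needed (dropping Income leaves P2 open; dropping ParentIncome leaves P3 open; dropping Tenure leaves P1 open), so no proper subset is valid.
Among all size-3 subsets of the eligible variables, only {Income, ParentIncome, Tenure} blocks every backdoor path, so it is the unique smallest valid adjustment set.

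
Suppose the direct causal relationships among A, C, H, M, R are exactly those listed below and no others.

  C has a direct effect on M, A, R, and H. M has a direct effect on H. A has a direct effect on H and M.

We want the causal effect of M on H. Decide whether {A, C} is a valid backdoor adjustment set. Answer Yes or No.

Yes

Backdoor paths from M to H (paths whose first edge points into M):
  P1: M <- C -> A -> H
  P2: M <- C -> H
  P3: M <- A <- C -> H
  P4: M <- A -> H
Condition 1 (no descendant of M in the set): holds — descendants of M are {H}; none are in {A, C}.
Condition 2 (every backdoor path blocked by {A, C}):
  P1: blocked at fork node C ∈ conditioning set.
  P2: blocked at fork node C ∈ conditioning set.
  P3: blocked at chain node A ∈ conditioning set.
  P4: blocked at fork node A ∈ conditioning set.
{A, C} satisfies the backdoor criterion.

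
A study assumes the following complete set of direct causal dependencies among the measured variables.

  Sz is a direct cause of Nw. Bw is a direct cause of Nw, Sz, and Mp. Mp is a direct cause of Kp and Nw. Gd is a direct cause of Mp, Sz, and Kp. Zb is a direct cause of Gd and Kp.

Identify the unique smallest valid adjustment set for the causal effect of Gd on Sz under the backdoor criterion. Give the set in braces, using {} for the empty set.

{}

Variables eligible for adjustment (non-descendants of Gd, excluding Gd and Sz): {Bw, Zb}.
Backdoor paths from Gd to Sz:
  P1: Gd <- Zb -> Kp <- Mp <- Bw -> Sz
  P2: Gd <- Zb -> Kp <- Mp <- Bw -> Nw <- Sz
  P3: Gd <- Zb -> Kp <- Mp -> Nw <- Bw -> Sz
  P4: Gd <- Zb -> Kp <- Mp -> Nw <- Sz
Each backdoor path contains an unconditioned collider, so every path is already blocked with the empty conditioning set:
  P1: blocked at collider Kp (neither it nor any descendant is in the conditioning set).
  P2: blocked at collider Kp (neither it nor any descendant is in the conditioning set).
  P3: blocked at collider Kp (neither it nor any descendant is in the conditioning set).
  P4: blocked at collider Kp (neither it nor any descendant is in the conditioning set).
The empty set is therefore the unique smallest valid set.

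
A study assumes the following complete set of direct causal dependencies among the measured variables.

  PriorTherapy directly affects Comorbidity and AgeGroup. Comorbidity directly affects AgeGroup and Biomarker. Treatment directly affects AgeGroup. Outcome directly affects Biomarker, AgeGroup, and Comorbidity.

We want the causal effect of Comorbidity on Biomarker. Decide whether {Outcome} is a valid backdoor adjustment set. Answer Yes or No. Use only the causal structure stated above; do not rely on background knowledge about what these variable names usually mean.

Yes

Backdoor paths from Comorbidity to Biomarker (paths whose first edge points into Comorbidity):
  P1: Comorbidity <- Outcome -> Biomarker
  P2: Comorbidity <- PriorTherapy -> AgeGroup <- Outcome -> Biomarker
Condition 1 (no descendant of Comorbidity in the set): holds — descendants of Comorbidity are {AgeGroup, Biomarker}; none are in {Outcome}.
Condition 2 (every backdoor path blocked by {Outcome}):
  P1: blocked at fork node Outcome ∈ conditioning set.
  P2: blocked at collider AgeGroup (neither it nor any descendant is in the conditioning set).
{Outcome} satisfies the backdoor criterion.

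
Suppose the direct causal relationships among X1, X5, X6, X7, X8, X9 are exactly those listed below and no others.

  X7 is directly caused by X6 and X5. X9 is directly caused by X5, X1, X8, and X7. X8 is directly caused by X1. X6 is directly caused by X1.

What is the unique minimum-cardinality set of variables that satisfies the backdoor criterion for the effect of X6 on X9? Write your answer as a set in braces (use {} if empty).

Variables eligible for adjustment (non-descendants of X6, excluding X6 and X9): {X1, X5, X8}.
Backdoor paths from X6 to X9:
  P1: X6 <- X1 -> X8 -> X9
  P2: X6 <- X1 -> X9
The empty set is not sufficient: P1 (X6 <- X1 -> X8 -> X9) has no collider blocking it and no conditioned non-collider, so it is open.
Try {X1}:
  P1: blocked at fork node X1 ∈ conditioning set.
  P2: blocked at fork node X1 ∈ conditioning set.
{X1} contains no descendant of X6 and blocks every backdoor path.
No other singleton works — e.g. {X5} leaves P1 open — so {X1} is the unique smallest valid adjustment set.

{X1}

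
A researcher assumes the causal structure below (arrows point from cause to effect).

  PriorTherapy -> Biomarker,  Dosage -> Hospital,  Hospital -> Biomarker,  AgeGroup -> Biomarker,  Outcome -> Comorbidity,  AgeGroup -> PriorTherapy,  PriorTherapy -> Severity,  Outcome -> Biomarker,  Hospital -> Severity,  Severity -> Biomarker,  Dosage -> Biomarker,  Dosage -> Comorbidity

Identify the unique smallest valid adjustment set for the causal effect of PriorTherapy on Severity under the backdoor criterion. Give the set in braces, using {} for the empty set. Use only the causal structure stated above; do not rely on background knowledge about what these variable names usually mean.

Variables eligible for adjustment (non-descendants of PriorTherapy, excluding PriorTherapy and Severity): {AgeGroup, Comorbidity, Dosage, Hospital, Outcome}.
Backdoor paths from PriorTherapy to Severity:
  P1: PriorTherapy <- AgeGroup -> Biomarker <- Dosage -> Hospital -> Severity
  P2: PriorTherapy <- AgeGroup -> Biomarker <- Hospital -> Severity
  P3: PriorTherapy <- AgeGroup -> Biomarker <- Outcome -> Comorbidity <- Dosage -> Hospital -> Severity
  P4: PriorTherapy <- AgeGroup -> Biomarker <- Severity
Each backdoor path contains an unconditioned collider, so every path is already blocked with the empty conditioning set:
  P1: blocked at collider Biomarker (neither it nor any descendant is in the conditioning set).
  P2: blocked at collider Biomarker (neither it nor any descendant is in the conditioning set).
  P3: blocked at collider Biomarker (neither it nor any descendant is in the conditioning set).
  P4: blocked at collider Biomarker (neither it nor any descendant is in the conditioning set).
The empty set is therefore the unique smallest valid set.

{}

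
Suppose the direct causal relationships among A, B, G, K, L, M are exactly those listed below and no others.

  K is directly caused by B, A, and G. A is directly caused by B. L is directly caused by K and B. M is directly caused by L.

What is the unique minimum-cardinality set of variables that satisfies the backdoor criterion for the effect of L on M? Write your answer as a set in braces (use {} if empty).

Variables eligible for adjustment (non-descendants of L, excluding L and M): {A, B, G, K}.
Backdoor paths from L to M:
  (none)
With no backdoor paths the empty set already satisfies the criterion, and it is trivially minimal.

{}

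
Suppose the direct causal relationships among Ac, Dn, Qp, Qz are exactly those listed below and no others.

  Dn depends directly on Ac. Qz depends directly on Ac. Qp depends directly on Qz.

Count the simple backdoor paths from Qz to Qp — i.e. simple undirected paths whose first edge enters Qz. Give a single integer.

0

A backdoor path from Qz to Qp is any simple undirected path whose first edge points into Qz (i.e. leaves Qz via a parent).
Parents of Qz: {Ac}.
No simple path from any parent of Qz reaches Qp without revisiting Qz, so there are no backdoor paths.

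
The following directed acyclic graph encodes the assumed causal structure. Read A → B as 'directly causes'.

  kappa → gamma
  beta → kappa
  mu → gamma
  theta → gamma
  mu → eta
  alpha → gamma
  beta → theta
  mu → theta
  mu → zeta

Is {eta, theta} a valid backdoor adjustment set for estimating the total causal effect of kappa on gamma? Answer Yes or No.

Backdoor paths from kappa to gamma (paths whose first edge points into kappa):
  P1: kappa <- beta -> theta <- mu -> gamma
  P2: kappa <- beta -> theta -> gamma
Condition 1 (no descendant of kappa in the set): holds — descendants of kappa are {gamma}; none are in {eta, theta}.
Condition 2 (every backdoor path blocked by {eta, theta}):
  P1: open — collider(s) theta are conditioned on (or have a conditioned descendant) and no non-collider on the path is in the set.
  P2: blocked at chain node theta ∈ conditioning set.
{eta, theta} does not satisfy the backdoor criterion.

No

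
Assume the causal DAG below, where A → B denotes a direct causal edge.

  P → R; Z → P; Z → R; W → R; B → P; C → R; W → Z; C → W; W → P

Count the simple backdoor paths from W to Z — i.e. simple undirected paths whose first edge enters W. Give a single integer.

A backdoor path from W to Z is any simple undirected path whose first edge points into W (i.e. leaves W via a parent).
Parents of W: {C}.
Enumerating:
  P1: W <- C -> R <- Z
  P2: W <- C -> R <- P <- Z
That exhausts the simple backdoor paths. Count: 2.

2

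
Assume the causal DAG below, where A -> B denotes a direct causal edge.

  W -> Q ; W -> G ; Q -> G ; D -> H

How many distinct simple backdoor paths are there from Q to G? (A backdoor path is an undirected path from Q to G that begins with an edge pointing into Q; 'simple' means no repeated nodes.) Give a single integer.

1

A backdoor path from Q to G is any simple undirected path whose first edge points into Q (i.e. leaves Q via a parent).
Parents of Q: {W}.
Enumerating:
  P1: Q <- W -> G
That exhausts the simple backdoor paths. Count: 1.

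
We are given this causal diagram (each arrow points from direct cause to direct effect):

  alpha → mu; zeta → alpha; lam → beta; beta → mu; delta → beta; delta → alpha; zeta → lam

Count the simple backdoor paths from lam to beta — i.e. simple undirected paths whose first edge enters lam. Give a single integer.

2

A backdoor path from lam to beta is any simple undirected path whose first edge points into lam (i.e. leaves lam via a parent).
Parents of lam: {zeta}.
Enumerating:
  P1: lam <- zeta -> alpha <- delta -> beta
  P2: lam <- zeta -> alpha -> mu <- beta
That exhausts the simple backdoor paths. Count: 2.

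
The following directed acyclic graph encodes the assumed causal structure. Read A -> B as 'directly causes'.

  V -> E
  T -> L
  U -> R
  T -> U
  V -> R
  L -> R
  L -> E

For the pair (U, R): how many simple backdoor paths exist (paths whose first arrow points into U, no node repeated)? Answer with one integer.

2

A backdoor path from U to R is any simple undirected path whose first edge points into U (i.e. leaves U via a parent).
Parents of U: {T}.
Enumerating:
  P1: U <- T -> L -> E <- V -> R
  P2: U <- T -> L -> R
That exhausts the simple backdoor paths. Count: 2.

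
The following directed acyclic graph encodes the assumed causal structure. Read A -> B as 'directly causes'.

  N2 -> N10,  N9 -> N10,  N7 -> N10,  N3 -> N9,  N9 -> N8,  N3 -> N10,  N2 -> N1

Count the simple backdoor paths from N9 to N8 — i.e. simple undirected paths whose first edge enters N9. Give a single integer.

0

A backdoor path from N9 to N8 is any simple undirected path whose first edge points into N9 (i.e. leaves N9 via a parent).
Parents of N9: {N3}.
No simple path from any parent of N9 reaches N8 without revisiting N9, so there are no backdoor paths.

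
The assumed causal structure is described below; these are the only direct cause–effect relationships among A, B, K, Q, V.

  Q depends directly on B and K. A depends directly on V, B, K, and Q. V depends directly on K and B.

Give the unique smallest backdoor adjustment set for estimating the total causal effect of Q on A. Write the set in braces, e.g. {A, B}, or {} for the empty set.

Variables eligible for adjustment (non-descendants of Q, excluding Q and A): {B, K, V}.
Backdoor paths from Q to A:
  P1: Q <- B -> V <- K -> A
  P2: Q <- B -> V -> A
  P3: Q <- B -> A
  P4: Q <- K -> V <- B -> A
  P5: Q <- K -> V -> A
  P6: Q <- K -> A
The empty set is not sufficient: P2 (Q <- B -> V -> A) has no collider blocking it and no conditioned non-collider, so it is open.
Try {B, K}:
  P1: blocked at fork node B ∈ conditioning set.
  P2: blocked at fork node B ∈ conditioning set.
  P3: blocked at fork node B ∈ conditioning set.
  P4: blocked at fork node K ∈ conditioning set.
  P5: blocked at fork node K ∈ conditioning set.
  P6: blocked at fork node K ∈ conditioning set.
{B, K} contains no descendant of Q and blocks every backdoor path.
Every element of {B, K} is needed (dropping B leaves P2 open; dropping K leaves P5 open), so no proper subset is valid.
Among all size-2 subsets of the eligible variables, only {B, K} blocks every backdoor path, so it is the unique smallest valid adjustment set.

{B, K}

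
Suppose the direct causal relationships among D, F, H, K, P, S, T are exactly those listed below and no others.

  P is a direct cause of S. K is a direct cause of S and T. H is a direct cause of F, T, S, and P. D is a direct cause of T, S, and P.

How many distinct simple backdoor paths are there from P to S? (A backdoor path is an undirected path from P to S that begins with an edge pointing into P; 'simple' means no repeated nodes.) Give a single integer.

A backdoor path from P to S is any simple undirected path whose first edge points into P (i.e. leaves P via a parent).
Parents of P: {D, H}.
Enumerating:
  P1: P <- D -> T <- K -> S
  P2: P <- D -> T <- H -> S
  P3: P <- D -> S
  P4: P <- H -> T <- D -> S
  P5: P <- H -> T <- K -> S
  P6: P <- H -> S
That exhausts the simple backdoor paths. Count: 6.

6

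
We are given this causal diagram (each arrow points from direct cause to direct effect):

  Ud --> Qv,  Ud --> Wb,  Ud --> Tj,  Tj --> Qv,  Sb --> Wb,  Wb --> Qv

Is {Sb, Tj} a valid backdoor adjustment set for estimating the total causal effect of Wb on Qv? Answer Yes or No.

Backdoor paths from Wb to Qv (paths whose first edge points into Wb):
  P1: Wb <- Ud -> Tj -> Qv
  P2: Wb <- Ud -> Qv
Condition 1 (no descendant of Wb in the set): holds — descendants of Wb are {Qv}; none are in {Sb, Tj}.
Condition 2 (every backdoor path blocked by {Sb, Tj}):
  P1: blocked at chain node Tj ∈ conditioning set.
  P2: open — no interior node is in the conditioning set.
{Sb, Tj} does not satisfy the backdoor criterion.

No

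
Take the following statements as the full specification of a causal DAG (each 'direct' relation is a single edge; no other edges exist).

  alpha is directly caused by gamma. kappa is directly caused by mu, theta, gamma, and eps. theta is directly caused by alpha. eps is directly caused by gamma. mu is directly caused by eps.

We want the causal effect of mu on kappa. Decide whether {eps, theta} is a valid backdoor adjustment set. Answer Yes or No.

Yes

Backdoor paths from mu to kappa (paths whose first edge points into mu):
  P1: mu <- eps <- gamma -> alpha -> theta -> kappa
  P2: mu <- eps <- gamma -> kappa
  P3: mu <- eps -> kappa
Condition 1 (no descendant of mu in the set): holds — descendants of mu are {kappa}; none are in {eps, theta}.
Condition 2 (every backdoor path blocked by {eps, theta}):
  P1: blocked at chain node eps ∈ conditioning set.
  P2: blocked at chain node eps ∈ conditioning set.
  P3: blocked at fork node eps ∈ conditioning set.
{eps, theta} satisfies the backdoor criterion.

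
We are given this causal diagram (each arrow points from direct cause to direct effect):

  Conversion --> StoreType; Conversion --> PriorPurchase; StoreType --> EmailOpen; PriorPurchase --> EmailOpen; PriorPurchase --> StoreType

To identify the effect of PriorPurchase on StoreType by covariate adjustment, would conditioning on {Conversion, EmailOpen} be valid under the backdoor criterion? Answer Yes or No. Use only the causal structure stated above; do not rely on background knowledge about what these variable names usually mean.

Backdoor paths from PriorPurchase to StoreType (paths whose first edge points into PriorPurchase):
  P1: PriorPurchase <- Conversion -> StoreType
Condition 1 (no descendant of PriorPurchase in the set): FAILS — EmailOpen is a descendant of PriorPurchase.
Condition 2 (every backdoor path blocked by {Conversion, EmailOpen}):
  P1: blocked at fork node Conversion ∈ conditioning set.
{Conversion, EmailOpen} does not satisfy the backdoor criterion.

No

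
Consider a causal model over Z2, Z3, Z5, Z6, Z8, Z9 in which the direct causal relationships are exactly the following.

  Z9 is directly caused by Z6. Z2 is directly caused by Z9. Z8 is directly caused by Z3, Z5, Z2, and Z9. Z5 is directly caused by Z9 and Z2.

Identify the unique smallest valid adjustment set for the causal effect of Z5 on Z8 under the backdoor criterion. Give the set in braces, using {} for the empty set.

Variables eligible for adjustment (non-descendants of Z5, excluding Z5 and Z8): {Z2, Z3, Z6, Z9}.
Backdoor paths from Z5 to Z8:
  P1: Z5 <- Z9 -> Z2 -> Z8
  P2: Z5 <- Z9 -> Z8
  P3: Z5 <- Z2 <- Z9 -> Z8
  P4: Z5 <- Z2 -> Z8
The empty set is not sufficient: P1 (Z5 <- Z9 -> Z2 -> Z8) has no collider blocking it and no conditioned non-collider, so it is open.
Try {Z2, Z9}:
  P1: blocked at fork node Z9 ∈ conditioning set.
  P2: blocked at fork node Z9 ∈ conditioning set.
  P3: blocked at chain node Z2 ∈ conditioning set.
  P4: blocked at fork node Z2 ∈ conditioning set.
{Z2, Z9} contains no descendant of Z5 and blocks every backdoor path.
Every element of {Z2, Z9} is needed (dropping Z2 leaves P4 open; dropping Z9 leaves P2 open), so no proper subset is valid.
Among all size-2 subsets of the eligible variables, only {Z2, Z9} blocks every backdoor path, so it is the unique smallest valid adjustment set.

{Z2, Z9}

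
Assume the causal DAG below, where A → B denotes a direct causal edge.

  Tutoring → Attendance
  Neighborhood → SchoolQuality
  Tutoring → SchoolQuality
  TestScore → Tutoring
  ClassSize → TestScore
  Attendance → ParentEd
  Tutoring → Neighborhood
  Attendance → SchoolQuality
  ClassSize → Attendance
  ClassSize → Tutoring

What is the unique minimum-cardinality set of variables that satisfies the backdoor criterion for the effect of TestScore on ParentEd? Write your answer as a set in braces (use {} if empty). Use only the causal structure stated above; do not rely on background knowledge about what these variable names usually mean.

Variables eligible for adjustment (non-descendants of TestScore, excluding TestScore and ParentEd): {ClassSize}.
Backdoor paths from TestScore to ParentEd:
  P1: TestScore <- ClassSize -> Tutoring -> Neighborhood -> SchoolQuality <- Attendance -> ParentEd
  P2: TestScore <- ClassSize -> Tutoring -> Attendance -> ParentEd
  P3: TestScore <- ClassSize -> Tutoring -> SchoolQuality <- Attendance -> ParentEd
  P4: TestScore <- ClassSize -> Attendance -> ParentEd
The empty set is not sufficient: P2 (TestScore <- ClassSize -> Tutoring -> Attendance -> ParentEd) has no collider blocking it and no conditioned non-collider, so it is open.
Try {ClassSize}:
  P1: blocked at fork node ClassSize ∈ conditioning set.
  P2: blocked at fork node ClassSize ∈ conditioning set.
  P3: blocked at fork node ClassSize ∈ conditioning set.
  P4: blocked at fork node ClassSize ∈ conditioning set.
{ClassSize} contains no descendant of TestScore and blocks every backdoor path.
{ClassSize} is the unique smallest valid adjustment set.

{ClassSize}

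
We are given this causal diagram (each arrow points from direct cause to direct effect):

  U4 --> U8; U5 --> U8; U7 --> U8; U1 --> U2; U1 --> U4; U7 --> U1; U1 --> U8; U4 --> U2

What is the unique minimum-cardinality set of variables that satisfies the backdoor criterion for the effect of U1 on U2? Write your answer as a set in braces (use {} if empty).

{}

Variables eligible for adjustment (non-descendants of U1, excluding U1 and U2): {U5, U7}.
Backdoor paths from U1 to U2:
  P1: U1 <- U7 -> U8 <- U4 -> U2
Each backdoor path contains an unconditioned collider, so every path is already blocked with the empty conditioning set:
  P1: blocked at collider U8 (neither it nor any descendant is in the conditioning set).
The empty set is therefore the unique smallest valid set.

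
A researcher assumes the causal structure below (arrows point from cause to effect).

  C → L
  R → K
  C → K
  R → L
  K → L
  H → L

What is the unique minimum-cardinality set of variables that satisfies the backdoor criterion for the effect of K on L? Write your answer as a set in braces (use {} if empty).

Variables eligible for adjustment (non-descendants of K, excluding K and L): {C, H, R}.
Backdoor paths from K to L:
  P1: K <- R -> L
  P2: K <- C -> L
The empty set is not sufficient: P1 (K <- R -> L) has no collider blocking it and no conditioned non-collider, so it is open.
Try {C, R}:
  P1: blocked at fork node R ∈ conditioning set.
  P2: blocked at fork node C ∈ conditioning set.
{C, R} contains no descendant of K and blocks every backdoor path.
Every element of {C, R} is needed (dropping C leaves P2 open; dropping R leaves P1 open), so no proper subset is valid.
Among all size-2 subsets of the eligible variables, only {C, R} blocks every backdoor path, so it is the unique smallest valid adjustment set.

{C, R}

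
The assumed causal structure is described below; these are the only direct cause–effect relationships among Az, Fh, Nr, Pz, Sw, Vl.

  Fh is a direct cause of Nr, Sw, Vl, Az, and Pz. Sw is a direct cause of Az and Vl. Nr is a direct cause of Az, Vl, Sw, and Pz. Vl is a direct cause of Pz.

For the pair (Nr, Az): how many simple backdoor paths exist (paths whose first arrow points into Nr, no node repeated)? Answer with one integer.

A backdoor path from Nr to Az is any simple undirected path whose first edge points into Nr (i.e. leaves Nr via a parent).
Parents of Nr: {Fh}.
Enumerating:
  P1: Nr <- Fh -> Sw -> Az
  P2: Nr <- Fh -> Vl <- Sw -> Az
  P3: Nr <- Fh -> Pz <- Vl <- Sw -> Az
  P4: Nr <- Fh -> Az
That exhausts the simple backdoor paths. Count: 4.

4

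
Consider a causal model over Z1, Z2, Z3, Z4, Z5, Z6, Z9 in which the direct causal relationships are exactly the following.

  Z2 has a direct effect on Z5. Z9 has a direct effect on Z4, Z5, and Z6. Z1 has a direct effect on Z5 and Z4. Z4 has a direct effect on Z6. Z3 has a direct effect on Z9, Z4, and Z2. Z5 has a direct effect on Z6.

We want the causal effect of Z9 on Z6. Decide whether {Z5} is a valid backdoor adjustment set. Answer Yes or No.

No

Backdoor paths from Z9 to Z6 (paths whose first edge points into Z9):
  P1: Z9 <- Z3 -> Z2 -> Z5 <- Z1 -> Z4 -> Z6
  P2: Z9 <- Z3 -> Z2 -> Z5 -> Z6
  P3: Z9 <- Z3 -> Z4 <- Z1 -> Z5 -> Z6
  P4: Z9 <- Z3 -> Z4 -> Z6
Condition 1 (no descendant of Z9 in the set): FAILS — Z5 is a descendant of Z9.
Condition 2 (every backdoor path blocked by {Z5}):
  P1: open — collider(s) Z5 are conditioned on (or have a conditioned descendant) and no non-collider on the path is in the set.
  P2: blocked at chain node Z5 ∈ conditioning set.
  P3: blocked at collider Z4 (neither it nor any descendant is in the conditioning set).
  P4: open — no interior node is in the conditioning set.
{Z5} does not satisfy the backdoor criterion.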